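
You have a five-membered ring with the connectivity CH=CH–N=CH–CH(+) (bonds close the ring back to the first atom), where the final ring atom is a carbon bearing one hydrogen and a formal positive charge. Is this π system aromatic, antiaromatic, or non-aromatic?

Antiaromatic

Check conjugation: the double-bond atoms are sp², each contributing one p electron; the doubly-bonded nitrogens are pyridine-type — their lone pairs lie in the ring plane, leaving one electron in the p orbital; the carbocation has an empty p orbital — every position has a p orbital, so the cyclic π system is continuous.
π-electron count: 2 × 2 = 4 from the double-bond units + 0 from the CH(+) atom = 4.
4 = 4(1); a planar, fully conjugated 4n system is antiaromatic.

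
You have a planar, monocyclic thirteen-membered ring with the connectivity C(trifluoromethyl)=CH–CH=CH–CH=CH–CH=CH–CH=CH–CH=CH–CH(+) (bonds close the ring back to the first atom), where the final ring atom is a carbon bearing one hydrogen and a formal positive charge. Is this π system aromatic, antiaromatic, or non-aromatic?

Antiaromatic

Every ring atom contributes a p orbital perpendicular to the ring (the double-bond atoms are sp², each contributing one p electron; the carbocation has an empty p orbital), so the π system is cyclic and fully conjugated.
Tallying contributions gives 6 × 2 = 12 from the double-bond units + 0 from the CH(+) atom = 12.
A 4n π count (12, n = 3) in a planar conjugated ring means antiaromatic.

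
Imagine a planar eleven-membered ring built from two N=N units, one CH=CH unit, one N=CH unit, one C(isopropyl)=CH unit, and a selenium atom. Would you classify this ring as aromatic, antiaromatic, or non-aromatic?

The p orbitals form a continuous loop: every atom in a ring double bond is sp² and brings one electron to the p orbital; the doubly-bonded nitrogens are pyridine-type — their lone pairs lie in the ring plane, leaving one electron in the p orbital; the selenium donates one lone pair from its p orbital. The ring is fully conjugated.
Counting π electrons: 5 × 2 = 10 from the double-bond units + 2 from the Se atom = 12.
12 is a 4n count (n = 3), so the planar conjugated ring is antiaromatic.

Antiaromatic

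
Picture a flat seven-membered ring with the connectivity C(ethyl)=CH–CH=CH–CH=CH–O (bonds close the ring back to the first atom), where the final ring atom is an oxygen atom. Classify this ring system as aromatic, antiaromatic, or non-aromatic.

Antiaromatic

The p orbitals form a continuous loop: every atom in a ring double bond is sp² and brings one electron to the p orbital; the oxygen donates one lone pair from its p orbital. The ring is fully conjugated.
Tallying contributions gives 3 × 2 = 6 from the double-bond units + 2 from the O atom = 8.
8 = 4(2); a planar, fully conjugated 4n system is antiaromatic.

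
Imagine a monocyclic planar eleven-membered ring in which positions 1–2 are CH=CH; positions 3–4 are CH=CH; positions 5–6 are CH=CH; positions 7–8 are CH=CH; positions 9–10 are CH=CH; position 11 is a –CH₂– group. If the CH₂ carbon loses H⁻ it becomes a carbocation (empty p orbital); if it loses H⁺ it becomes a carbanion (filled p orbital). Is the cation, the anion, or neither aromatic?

In either ion the ring is fully conjugated: every atom, including the new sp² carbon, supplies a p orbital.
Cation: 5 × 2 + 0 = 10 π electrons → 4(2)+2, aromatic.
Anion: 5 × 2 + 2 = 12 π electrons → 4(3), antiaromatic.

The cation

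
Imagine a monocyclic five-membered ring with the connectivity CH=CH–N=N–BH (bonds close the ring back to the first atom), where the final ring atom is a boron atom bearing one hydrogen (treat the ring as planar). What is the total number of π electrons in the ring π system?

4

The p orbitals form a continuous loop: the double-bond atoms are sp², each contributing one p electron; the doubly-bonded nitrogens are pyridine-type — their lone pairs lie in the ring plane, leaving one electron in the p orbital; the boron has an empty p orbital. The ring is fully conjugated.
Tallying contributions gives 2 × 2 = 4 from the double-bond units + 0 from the BH atom = 4.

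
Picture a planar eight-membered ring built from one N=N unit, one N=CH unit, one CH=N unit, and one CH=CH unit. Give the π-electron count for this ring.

All ring atoms are sp² and supply a p orbital to the ring (the double-bond atoms are sp², each contributing one p electron; the doubly-bonded nitrogens are pyridine-type — their lone pairs lie in the ring plane, leaving one electron in the p orbital); the conjugation is uninterrupted.
π-electron count: 4 × 2 = 8 from the 4 double-bond units.

8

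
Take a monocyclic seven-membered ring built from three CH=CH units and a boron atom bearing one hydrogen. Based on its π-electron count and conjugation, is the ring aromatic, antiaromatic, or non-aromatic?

Aromatic

Every ring atom contributes a p orbital perpendicular to the ring (the double-bond atoms are sp², each contributing one p electron; the boron has an empty p orbital), so the π system is cyclic and fully conjugated.
Counting π electrons: 3 × 2 = 6 from the double-bond units + 0 from the BH atom = 6.
6 = 4(1) + 2, which satisfies Hückel's 4n+2 rule.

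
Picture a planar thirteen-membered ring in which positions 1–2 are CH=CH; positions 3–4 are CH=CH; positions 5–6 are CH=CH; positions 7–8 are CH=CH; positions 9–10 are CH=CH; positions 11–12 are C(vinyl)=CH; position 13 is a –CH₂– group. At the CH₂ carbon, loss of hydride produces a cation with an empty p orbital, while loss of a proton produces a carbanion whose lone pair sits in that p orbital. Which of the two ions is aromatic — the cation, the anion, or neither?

Both ions have a continuous loop of p orbitals — each ring atom is sp².
Cation: 6 × 2 + 0 = 12 π electrons → 4(3), antiaromatic.
Anion: 6 × 2 + 2 = 14 π electrons → 4(3)+2, aromatic.

The anion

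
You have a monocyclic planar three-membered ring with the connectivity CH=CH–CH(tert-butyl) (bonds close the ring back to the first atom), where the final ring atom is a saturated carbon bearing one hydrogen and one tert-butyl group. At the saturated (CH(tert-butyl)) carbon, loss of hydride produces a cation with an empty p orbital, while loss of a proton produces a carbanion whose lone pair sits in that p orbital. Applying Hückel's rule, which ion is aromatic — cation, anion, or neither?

Both ions have a continuous loop of p orbitals — each ring atom is sp².
Cation: 1 × 2 + 0 = 2 π electrons → 4(0)+2, aromatic.
Anion: 1 × 2 + 2 = 4 π electrons → 4(1), antiaromatic.

The cation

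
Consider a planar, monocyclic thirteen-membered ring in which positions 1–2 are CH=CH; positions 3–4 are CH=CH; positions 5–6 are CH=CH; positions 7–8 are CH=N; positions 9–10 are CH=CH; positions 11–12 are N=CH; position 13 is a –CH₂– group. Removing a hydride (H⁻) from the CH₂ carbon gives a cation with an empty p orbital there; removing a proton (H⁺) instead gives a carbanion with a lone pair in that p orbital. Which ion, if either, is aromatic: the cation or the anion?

The anion

In either ion the ring is fully conjugated: every atom, including the new sp² carbon, supplies a p orbital.
Cation: 6 × 2 + 0 = 12 π electrons → 4(3), antiaromatic.
Anion: 6 × 2 + 2 = 14 π electrons → 4(3)+2, aromatic.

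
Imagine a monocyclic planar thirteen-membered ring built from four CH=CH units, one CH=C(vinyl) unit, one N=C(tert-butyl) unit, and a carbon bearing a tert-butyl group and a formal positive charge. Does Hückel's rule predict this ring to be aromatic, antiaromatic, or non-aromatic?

Check conjugation: each doubly-bonded ring atom is sp² with one p-orbital electron; each sp² =N– keeps its lone pair in-plane and puts one electron into the π system; the carbocation has an empty p orbital — every position has a p orbital, so the cyclic π system is continuous.
Tallying contributions gives 6 × 2 = 12 from the double-bond units + 0 from the C(tert-butyl)(+) atom = 12.
With 12 = 4·3 π electrons, Hückel's rule classifies the planar ring as antiaromatic.

Antiaromatic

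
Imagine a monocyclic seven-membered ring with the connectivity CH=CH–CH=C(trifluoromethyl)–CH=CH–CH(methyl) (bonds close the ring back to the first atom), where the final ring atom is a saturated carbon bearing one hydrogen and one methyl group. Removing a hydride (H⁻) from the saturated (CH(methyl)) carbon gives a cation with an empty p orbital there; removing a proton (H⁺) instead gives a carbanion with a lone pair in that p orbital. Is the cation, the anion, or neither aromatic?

The cation

Once that carbon is sp², every ring atom has a p orbital and both ions are fully conjugated.
Cation: 3 × 2 + 0 = 6 π electrons → 4(1)+2, aromatic.
Anion: 3 × 2 + 2 = 8 π electrons → 4(2), antiaromatic.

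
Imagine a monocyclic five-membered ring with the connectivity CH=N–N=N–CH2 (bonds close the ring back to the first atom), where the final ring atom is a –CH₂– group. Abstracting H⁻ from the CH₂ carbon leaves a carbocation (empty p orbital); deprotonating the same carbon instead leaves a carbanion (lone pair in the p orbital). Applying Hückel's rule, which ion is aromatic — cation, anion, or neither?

The anion

In both ions every ring atom is sp² and contributes a p orbital, so both rings are fully conjugated.
Cation: 2 × 2 + 0 = 4 π electrons → 4(1), antiaromatic.
Anion: 2 × 2 + 2 = 6 π electrons → 4(1)+2, aromatic.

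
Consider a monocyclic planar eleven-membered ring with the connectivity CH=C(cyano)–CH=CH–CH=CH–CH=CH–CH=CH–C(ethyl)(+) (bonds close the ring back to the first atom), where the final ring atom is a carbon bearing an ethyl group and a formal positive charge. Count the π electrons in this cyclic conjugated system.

10

Check conjugation: every atom in a ring double bond is sp² and brings one electron to the p orbital; the carbocation has an empty p orbital — every position has a p orbital, so the cyclic π system is continuous.
Tallying contributions gives 5 × 2 = 10 from the double-bond units + 0 from the C(ethyl)(+) atom = 10.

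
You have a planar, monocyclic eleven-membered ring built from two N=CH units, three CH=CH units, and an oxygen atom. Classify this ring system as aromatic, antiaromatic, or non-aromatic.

Check conjugation: every atom in a ring double bond is sp² and brings one electron to the p orbital; each sp² =N– keeps its lone pair in-plane and puts one electron into the π system; the oxygen donates one lone pair from its p orbital — every position has a p orbital, so the cyclic π system is continuous.
Counting π electrons: 5 × 2 = 10 from the double-bond units + 2 from the O atom = 12.
12 = 4(3); a planar, fully conjugated 4n system is antiaromatic.

Antiaromatic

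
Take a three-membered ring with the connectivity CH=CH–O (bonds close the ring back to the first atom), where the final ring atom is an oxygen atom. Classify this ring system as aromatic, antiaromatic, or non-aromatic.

Antiaromatic

Every ring atom contributes a p orbital perpendicular to the ring (each doubly-bonded ring atom is sp² with one p-orbital electron; the oxygen donates one lone pair from its p orbital), so the π system is cyclic and fully conjugated.
π-electron count: 1 × 2 = 2 from the double-bond unit + 2 from the O atom = 4.
4 = 4(1); a planar, fully conjugated 4n system is antiaromatic.
(This ring is oxirene.)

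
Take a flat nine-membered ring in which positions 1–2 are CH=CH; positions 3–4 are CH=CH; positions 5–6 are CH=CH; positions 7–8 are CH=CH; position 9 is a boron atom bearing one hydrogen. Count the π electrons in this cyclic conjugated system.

8

The p orbitals form a continuous loop: each doubly-bonded ring atom is sp² with one p-orbital electron; the boron has an empty p orbital. The ring is fully conjugated.
Tallying contributions gives 4 × 2 = 8 from the double-bond units + 0 from the BH atom = 8.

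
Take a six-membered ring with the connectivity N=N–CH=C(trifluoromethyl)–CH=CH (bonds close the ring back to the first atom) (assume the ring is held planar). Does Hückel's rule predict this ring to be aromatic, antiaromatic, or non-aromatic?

Aromatic

The p orbitals form a continuous loop: every atom in a ring double bond is sp² and brings one electron to the p orbital; the doubly-bonded nitrogens are pyridine-type — their lone pairs lie in the ring plane, leaving one electron in the p orbital. The ring is fully conjugated.
π-electron count: 3 × 2 = 6 from the 3 double-bond units.
That gives a 4n+2 count (6, n = 1).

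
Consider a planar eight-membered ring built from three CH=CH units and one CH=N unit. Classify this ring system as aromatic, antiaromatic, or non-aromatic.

Antiaromatic

The p orbitals form a continuous loop: the double-bond atoms are sp², each contributing one p electron; each sp² =N– keeps its lone pair in-plane and puts one electron into the π system. The ring is fully conjugated.
π-electron count: 4 × 2 = 8 from the 4 double-bond units.
8 = 4(2); a planar, fully conjugated 4n system is antiaromatic.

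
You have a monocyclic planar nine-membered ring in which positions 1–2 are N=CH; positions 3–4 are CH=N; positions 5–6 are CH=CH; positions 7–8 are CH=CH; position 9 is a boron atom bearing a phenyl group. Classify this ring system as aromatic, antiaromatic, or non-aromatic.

Antiaromatic

All ring atoms are sp² and supply a p orbital to the ring (every atom in a ring double bond is sp² and brings one electron to the p orbital; the doubly-bonded nitrogens are pyridine-type — their lone pairs lie in the ring plane, leaving one electron in the p orbital; the boron has an empty p orbital); the conjugation is uninterrupted.
Tallying contributions gives 4 × 2 = 8 from the double-bond units + 0 from the B(phenyl) atom = 8.
8 = 4(2); a planar, fully conjugated 4n system is antiaromatic.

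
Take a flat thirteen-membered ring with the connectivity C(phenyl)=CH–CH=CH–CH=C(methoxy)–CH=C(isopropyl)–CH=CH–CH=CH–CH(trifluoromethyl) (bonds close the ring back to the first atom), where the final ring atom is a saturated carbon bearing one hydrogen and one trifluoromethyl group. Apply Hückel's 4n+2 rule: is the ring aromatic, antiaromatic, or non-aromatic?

Non-aromatic

The CH(trifluoromethyl) carbon is saturated: that saturated carbon is sp³ and has no p orbital in the ring π system. Conjugation is not continuous around the ring.
A ring that is not fully conjugated cannot be aromatic or antiaromatic regardless of its π-electron count.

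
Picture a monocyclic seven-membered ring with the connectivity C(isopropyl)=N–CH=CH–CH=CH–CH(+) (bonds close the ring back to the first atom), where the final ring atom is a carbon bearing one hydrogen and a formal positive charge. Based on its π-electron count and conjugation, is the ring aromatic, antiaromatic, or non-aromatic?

Check conjugation: every atom in a ring double bond is sp² and brings one electron to the p orbital; the doubly-bonded nitrogens are pyridine-type — their lone pairs lie in the ring plane, leaving one electron in the p orbital; the carbocation has an empty p orbital — every position has a p orbital, so the cyclic π system is continuous.
Counting π electrons: 3 × 2 = 6 from the double-bond units + 0 from the CH(+) atom = 6.
6 = 4(1) + 2, which satisfies Hückel's 4n+2 rule.

Aromatic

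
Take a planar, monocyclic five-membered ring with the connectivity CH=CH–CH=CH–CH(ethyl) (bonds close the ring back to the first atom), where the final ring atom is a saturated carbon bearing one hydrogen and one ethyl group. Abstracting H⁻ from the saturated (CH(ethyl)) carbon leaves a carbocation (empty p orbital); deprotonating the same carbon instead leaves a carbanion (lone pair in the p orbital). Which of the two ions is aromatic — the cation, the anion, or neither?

In either ion the ring is fully conjugated: every atom, including the new sp² carbon, supplies a p orbital.
Cation: 2 × 2 + 0 = 4 π electrons → 4(1), antiaromatic.
Anion: 2 × 2 + 2 = 6 π electrons → 4(1)+2, aromatic.

The anion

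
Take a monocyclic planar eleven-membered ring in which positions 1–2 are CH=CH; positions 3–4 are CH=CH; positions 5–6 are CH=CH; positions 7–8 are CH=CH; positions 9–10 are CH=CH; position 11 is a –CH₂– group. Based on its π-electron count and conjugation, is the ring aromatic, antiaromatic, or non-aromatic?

Because the tetrahedral CH₂ carbon is sp³ and has no p orbital in the ring π system at the CH2 position, the π system cannot extend all the way around the ring.
Without a continuous loop of overlapping p orbitals the Hückel electron count never comes into play.

Non-aromatic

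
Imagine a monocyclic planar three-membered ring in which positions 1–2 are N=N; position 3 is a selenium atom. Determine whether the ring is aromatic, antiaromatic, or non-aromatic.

All ring atoms are sp² and supply a p orbital to the ring (every atom in a ring double bond is sp² and brings one electron to the p orbital; each sp² =N– keeps its lone pair in-plane and puts one electron into the π system; the selenium donates one lone pair from its p orbital); the conjugation is uninterrupted.
Counting π electrons: 1 × 2 = 2 from the double-bond unit + 2 from the Se atom = 4.
With 4 = 4·1 π electrons, Hückel's rule classifies the planar ring as antiaromatic.

Antiaromatic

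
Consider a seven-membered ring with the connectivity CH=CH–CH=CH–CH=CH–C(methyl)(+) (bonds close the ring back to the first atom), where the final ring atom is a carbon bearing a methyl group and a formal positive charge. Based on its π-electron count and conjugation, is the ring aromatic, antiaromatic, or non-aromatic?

Check conjugation: the double-bond atoms are sp², each contributing one p electron; the carbocation has an empty p orbital — every position has a p orbital, so the cyclic π system is continuous.
Adding the contributions, 3 × 2 = 6 from the double-bond units + 0 from the C(methyl)(+) atom = 6.
6 = 4(1) + 2, which satisfies Hückel's 4n+2 rule.

Aromatic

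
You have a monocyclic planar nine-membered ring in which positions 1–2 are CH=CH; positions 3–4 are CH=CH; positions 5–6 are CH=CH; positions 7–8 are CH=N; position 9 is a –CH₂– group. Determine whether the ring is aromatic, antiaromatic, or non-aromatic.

Non-aromatic

At the CH2 position, the tetrahedral CH₂ carbon is sp³ and has no p orbital in the ring π system; the ring's p-orbital overlap is broken there.
Hückel's rule only applies to fully conjugated rings, so this one is simply non-aromatic.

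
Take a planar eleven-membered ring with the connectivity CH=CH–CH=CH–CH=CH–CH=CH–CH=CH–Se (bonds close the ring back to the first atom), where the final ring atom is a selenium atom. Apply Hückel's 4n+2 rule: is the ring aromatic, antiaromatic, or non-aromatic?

Antiaromatic

All ring atoms are sp² and supply a p orbital to the ring (each doubly-bonded ring atom is sp² with one p-orbital electron; the selenium donates one lone pair from its p orbital); the conjugation is uninterrupted.
π-electron count: 5 × 2 = 10 from the double-bond units + 2 from the Se atom = 12.
With 12 = 4·3 π electrons, Hückel's rule classifies the planar ring as antiaromatic.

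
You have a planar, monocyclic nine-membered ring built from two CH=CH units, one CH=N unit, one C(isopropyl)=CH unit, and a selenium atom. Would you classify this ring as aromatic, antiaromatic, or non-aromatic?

Check conjugation: every atom in a ring double bond is sp² and brings one electron to the p orbital; each sp² =N– keeps its lone pair in-plane and puts one electron into the π system; the selenium donates one lone pair from its p orbital — every position has a p orbital, so the cyclic π system is continuous.
Adding the contributions, 4 × 2 = 8 from the double-bond units + 2 from the Se atom = 10.
10 = 4(2) + 2, which satisfies Hückel's 4n+2 rule.

Aromatic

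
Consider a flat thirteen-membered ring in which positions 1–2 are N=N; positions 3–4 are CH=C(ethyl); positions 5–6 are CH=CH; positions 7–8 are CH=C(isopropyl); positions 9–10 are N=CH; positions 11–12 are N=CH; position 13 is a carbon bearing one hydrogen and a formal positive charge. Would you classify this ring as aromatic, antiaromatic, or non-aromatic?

Check conjugation: the double-bond atoms are sp², each contributing one p electron; each =N– nitrogen is pyridine-type (lone pair in the sp² plane, one electron in the p orbital); the carbocation has an empty p orbital — every position has a p orbital, so the cyclic π system is continuous.
Adding the contributions, 6 × 2 = 12 from the double-bond units + 0 from the CH(+) atom = 12.
With 12 = 4·3 π electrons, Hückel's rule classifies the planar ring as antiaromatic.

Antiaromatic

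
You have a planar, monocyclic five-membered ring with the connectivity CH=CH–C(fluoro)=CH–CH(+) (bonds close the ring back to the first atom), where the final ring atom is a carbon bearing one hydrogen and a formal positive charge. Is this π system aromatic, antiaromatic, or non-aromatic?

Antiaromatic

Check conjugation: the double-bond atoms are sp², each contributing one p electron; the carbocation has an empty p orbital — every position has a p orbital, so the cyclic π system is continuous.
Tallying contributions gives 2 × 2 = 4 from the double-bond units + 0 from the CH(+) atom = 4.
4 is a 4n count (n = 1), so the planar conjugated ring is antiaromatic.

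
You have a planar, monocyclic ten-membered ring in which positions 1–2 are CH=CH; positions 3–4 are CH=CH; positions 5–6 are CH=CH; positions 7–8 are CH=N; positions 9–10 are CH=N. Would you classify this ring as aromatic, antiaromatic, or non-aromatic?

Aromatic

The p orbitals form a continuous loop: the double-bond atoms are sp², each contributing one p electron; the doubly-bonded nitrogens are pyridine-type — their lone pairs lie in the ring plane, leaving one electron in the p orbital. The ring is fully conjugated.
π-electron count: 5 × 2 = 10 from the 5 double-bond units.
Since 10 = 4·2 + 2, the ring meets the 4n+2 criterion.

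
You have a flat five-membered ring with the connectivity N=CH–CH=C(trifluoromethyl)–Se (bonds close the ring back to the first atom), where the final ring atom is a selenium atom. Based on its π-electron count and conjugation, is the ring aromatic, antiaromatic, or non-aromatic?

Aromatic

The p orbitals form a continuous loop: every atom in a ring double bond is sp² and brings one electron to the p orbital; each sp² =N– keeps its lone pair in-plane and puts one electron into the π system; the selenium donates one lone pair from its p orbital. The ring is fully conjugated.
Counting π electrons: 2 × 2 = 4 from the double-bond units + 2 from the Se atom = 6.
6 = 4(1) + 2, which satisfies Hückel's 4n+2 rule.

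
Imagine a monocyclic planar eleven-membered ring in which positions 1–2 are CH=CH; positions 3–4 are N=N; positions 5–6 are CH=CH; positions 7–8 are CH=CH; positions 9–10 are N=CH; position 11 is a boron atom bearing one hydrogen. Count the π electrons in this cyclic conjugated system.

All ring atoms are sp² and supply a p orbital to the ring (every atom in a ring double bond is sp² and brings one electron to the p orbital; each sp² =N– keeps its lone pair in-plane and puts one electron into the π system; the boron has an empty p orbital); the conjugation is uninterrupted.
Tallying contributions gives 5 × 2 = 10 from the double-bond units + 0 from the BH atom = 10.

10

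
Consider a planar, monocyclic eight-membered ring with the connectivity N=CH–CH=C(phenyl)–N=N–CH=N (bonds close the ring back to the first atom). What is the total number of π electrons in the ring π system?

Check conjugation: every atom in a ring double bond is sp² and brings one electron to the p orbital; each =N– nitrogen is pyridine-type (lone pair in the sp² plane, one electron in the p orbital) — every position has a p orbital, so the cyclic π system is continuous.
Adding the contributions, 4 × 2 = 8 from the 4 double-bond units.

8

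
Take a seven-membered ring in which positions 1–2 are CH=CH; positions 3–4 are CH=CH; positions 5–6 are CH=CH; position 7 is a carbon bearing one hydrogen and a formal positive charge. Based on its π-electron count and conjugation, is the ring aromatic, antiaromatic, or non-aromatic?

Aromatic

All ring atoms are sp² and supply a p orbital to the ring (the double-bond atoms are sp², each contributing one p electron; the carbocation has an empty p orbital); the conjugation is uninterrupted.
π-electron count: 3 × 2 = 6 from the double-bond units + 0 from the CH(+) atom = 6.
That gives a 4n+2 count (6, n = 1).
This is the tropylium cation.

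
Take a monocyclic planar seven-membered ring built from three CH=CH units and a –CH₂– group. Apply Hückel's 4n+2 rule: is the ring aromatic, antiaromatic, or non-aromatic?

Because the tetrahedral CH₂ carbon is sp³ and has no p orbital in the ring π system at the CH2 position, the π system cannot extend all the way around the ring.
Hückel's rule only applies to fully conjugated rings, so this one is simply non-aromatic.

Non-aromatic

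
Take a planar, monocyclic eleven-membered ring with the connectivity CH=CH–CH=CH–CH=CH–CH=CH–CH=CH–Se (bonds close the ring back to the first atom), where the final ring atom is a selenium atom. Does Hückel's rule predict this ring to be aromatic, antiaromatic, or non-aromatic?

Antiaromatic

The p orbitals form a continuous loop: each doubly-bonded ring atom is sp² with one p-orbital electron; the selenium donates one lone pair from its p orbital. The ring is fully conjugated.
π-electron count: 5 × 2 = 10 from the double-bond units + 2 from the Se atom = 12.
12 is a 4n count (n = 3), so the planar conjugated ring is antiaromatic.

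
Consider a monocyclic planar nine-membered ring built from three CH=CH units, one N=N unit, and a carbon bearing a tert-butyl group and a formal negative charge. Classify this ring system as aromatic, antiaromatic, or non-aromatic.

Aromatic

The p orbitals form a continuous loop: every atom in a ring double bond is sp² and brings one electron to the p orbital; each sp² =N– keeps its lone pair in-plane and puts one electron into the π system; the carbanion's lone pair occupies the p orbital. The ring is fully conjugated.
Adding the contributions, 4 × 2 = 8 from the double-bond units + 2 from the C(tert-butyl)(-) atom = 10.
10 = 4(2) + 2, which satisfies Hückel's 4n+2 rule.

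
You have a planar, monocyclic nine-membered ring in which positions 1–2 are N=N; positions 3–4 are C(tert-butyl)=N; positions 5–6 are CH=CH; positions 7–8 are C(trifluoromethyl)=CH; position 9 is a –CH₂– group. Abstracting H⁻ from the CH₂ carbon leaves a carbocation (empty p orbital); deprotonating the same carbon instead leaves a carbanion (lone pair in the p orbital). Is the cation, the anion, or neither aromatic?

In either ion the ring is fully conjugated: every atom, including the new sp² carbon, supplies a p orbital.
Cation: 4 × 2 + 0 = 8 π electrons → 4(2), antiaromatic.
Anion: 4 × 2 + 2 = 10 π electrons → 4(2)+2, aromatic.

The anion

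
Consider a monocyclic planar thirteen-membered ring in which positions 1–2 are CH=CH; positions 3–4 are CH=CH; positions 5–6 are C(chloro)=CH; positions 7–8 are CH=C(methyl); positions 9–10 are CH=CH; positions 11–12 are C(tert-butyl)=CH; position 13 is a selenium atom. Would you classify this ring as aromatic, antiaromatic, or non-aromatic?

All ring atoms are sp² and supply a p orbital to the ring (the double-bond atoms are sp², each contributing one p electron; the selenium donates one lone pair from its p orbital); the conjugation is uninterrupted.
π-electron count: 6 × 2 = 12 from the double-bond units + 2 from the Se atom = 14.
Since 14 = 4·3 + 2, the ring meets the 4n+2 criterion.

Aromatic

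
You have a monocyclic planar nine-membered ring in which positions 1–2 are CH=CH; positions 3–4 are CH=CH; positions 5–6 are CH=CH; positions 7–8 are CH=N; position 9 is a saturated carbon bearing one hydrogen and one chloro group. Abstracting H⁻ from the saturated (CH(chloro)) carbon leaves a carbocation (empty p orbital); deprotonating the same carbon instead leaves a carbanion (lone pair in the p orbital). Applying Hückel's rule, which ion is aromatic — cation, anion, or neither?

In either ion the ring is fully conjugated: every atom, including the new sp² carbon, supplies a p orbital.
Cation: 4 × 2 + 0 = 8 π electrons → 4(2), antiaromatic.
Anion: 4 × 2 + 2 = 10 π electrons → 4(2)+2, aromatic.

The anion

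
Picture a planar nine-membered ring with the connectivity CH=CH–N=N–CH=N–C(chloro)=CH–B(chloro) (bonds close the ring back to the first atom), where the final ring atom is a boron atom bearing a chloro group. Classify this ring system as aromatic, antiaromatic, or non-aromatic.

Antiaromatic

The p orbitals form a continuous loop: each doubly-bonded ring atom is sp² with one p-orbital electron; the doubly-bonded nitrogens are pyridine-type — their lone pairs lie in the ring plane, leaving one electron in the p orbital; the boron has an empty p orbital. The ring is fully conjugated.
π-electron count: 4 × 2 = 8 from the double-bond units + 0 from the B(chloro) atom = 8.
With 8 = 4·2 π electrons, Hückel's rule classifies the planar ring as antiaromatic.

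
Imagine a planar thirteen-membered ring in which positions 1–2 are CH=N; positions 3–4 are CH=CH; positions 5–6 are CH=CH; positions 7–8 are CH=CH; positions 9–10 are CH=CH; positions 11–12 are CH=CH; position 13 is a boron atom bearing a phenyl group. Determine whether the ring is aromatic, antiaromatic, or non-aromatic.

The p orbitals form a continuous loop: every atom in a ring double bond is sp² and brings one electron to the p orbital; each sp² =N– keeps its lone pair in-plane and puts one electron into the π system; the boron has an empty p orbital. The ring is fully conjugated.
π-electron count: 6 × 2 = 12 from the double-bond units + 0 from the B(phenyl) atom = 12.
A 4n π count (12, n = 3) in a planar conjugated ring means antiaromatic.

Antiaromatic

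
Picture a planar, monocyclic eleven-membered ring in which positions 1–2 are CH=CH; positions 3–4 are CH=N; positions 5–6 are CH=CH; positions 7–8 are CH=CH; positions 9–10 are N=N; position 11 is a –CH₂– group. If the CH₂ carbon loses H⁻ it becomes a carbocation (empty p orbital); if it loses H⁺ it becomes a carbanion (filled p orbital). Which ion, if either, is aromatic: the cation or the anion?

Both ions have a continuous loop of p orbitals — each ring atom is sp².
Cation: 5 × 2 + 0 = 10 π electrons → 4(2)+2, aromatic.
Anion: 5 × 2 + 2 = 12 π electrons → 4(3), antiaromatic.

The cation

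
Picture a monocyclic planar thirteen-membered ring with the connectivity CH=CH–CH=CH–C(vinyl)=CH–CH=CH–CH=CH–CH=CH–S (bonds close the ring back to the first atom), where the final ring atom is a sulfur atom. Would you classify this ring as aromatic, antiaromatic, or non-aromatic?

Aromatic

All ring atoms are sp² and supply a p orbital to the ring (the double-bond atoms are sp², each contributing one p electron; the sulfur donates one lone pair from its p orbital); the conjugation is uninterrupted.
Tallying contributions gives 6 × 2 = 12 from the double-bond units + 2 from the S atom = 14.
14 = 4(3) + 2, which satisfies Hückel's 4n+2 rule.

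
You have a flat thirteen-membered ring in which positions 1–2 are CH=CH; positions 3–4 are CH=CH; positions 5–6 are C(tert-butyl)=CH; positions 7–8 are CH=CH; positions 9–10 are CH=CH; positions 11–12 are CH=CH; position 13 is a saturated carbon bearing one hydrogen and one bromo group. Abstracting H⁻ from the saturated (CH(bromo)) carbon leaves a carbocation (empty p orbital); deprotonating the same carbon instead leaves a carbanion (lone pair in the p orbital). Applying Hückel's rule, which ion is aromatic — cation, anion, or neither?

The anion

Both ions have a continuous loop of p orbitals — each ring atom is sp².
Cation: 6 × 2 + 0 = 12 π electrons → 4(3), antiaromatic.
Anion: 6 × 2 + 2 = 14 π electrons → 4(3)+2, aromatic.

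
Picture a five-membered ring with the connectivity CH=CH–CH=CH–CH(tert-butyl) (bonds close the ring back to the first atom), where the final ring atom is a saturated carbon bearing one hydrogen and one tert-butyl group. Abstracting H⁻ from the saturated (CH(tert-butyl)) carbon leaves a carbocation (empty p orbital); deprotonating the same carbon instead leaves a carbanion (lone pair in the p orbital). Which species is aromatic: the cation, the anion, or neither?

Once that carbon is sp², every ring atom has a p orbital and both ions are fully conjugated.
Cation: 2 × 2 + 0 = 4 π electrons → 4(1), antiaromatic.
Anion: 2 × 2 + 2 = 6 π electrons → 4(1)+2, aromatic.

The anion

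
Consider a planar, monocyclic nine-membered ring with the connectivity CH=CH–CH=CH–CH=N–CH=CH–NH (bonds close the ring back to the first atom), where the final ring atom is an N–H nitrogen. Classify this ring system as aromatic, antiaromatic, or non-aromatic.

The p orbitals form a continuous loop: the double-bond atoms are sp², each contributing one p electron; each sp² =N– keeps its lone pair in-plane and puts one electron into the π system; the pyrrole-type nitrogen donates its lone pair from the p orbital. The ring is fully conjugated.
Counting π electrons: 4 × 2 = 8 from the double-bond units + 2 from the NH atom = 10.
10 = 4(2) + 2, which satisfies Hückel's 4n+2 rule.

Aromatic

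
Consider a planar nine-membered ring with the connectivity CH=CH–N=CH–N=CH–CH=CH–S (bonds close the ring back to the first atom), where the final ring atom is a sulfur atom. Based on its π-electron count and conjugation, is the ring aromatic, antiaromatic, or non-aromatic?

Check conjugation: every atom in a ring double bond is sp² and brings one electron to the p orbital; each =N– nitrogen is pyridine-type (lone pair in the sp² plane, one electron in the p orbital); the sulfur donates one lone pair from its p orbital — every position has a p orbital, so the cyclic π system is continuous.
Counting π electrons: 4 × 2 = 8 from the double-bond units + 2 from the S atom = 10.
With 10 π electrons (n = 2), the Hückel 4n+2 condition holds.

Aromatic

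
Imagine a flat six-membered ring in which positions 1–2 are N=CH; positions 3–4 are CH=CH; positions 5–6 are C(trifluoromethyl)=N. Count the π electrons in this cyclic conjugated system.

Check conjugation: every atom in a ring double bond is sp² and brings one electron to the p orbital; the doubly-bonded nitrogens are pyridine-type — their lone pairs lie in the ring plane, leaving one electron in the p orbital — every position has a p orbital, so the cyclic π system is continuous.
Tallying contributions gives 3 × 2 = 6 from the 3 double-bond units.

6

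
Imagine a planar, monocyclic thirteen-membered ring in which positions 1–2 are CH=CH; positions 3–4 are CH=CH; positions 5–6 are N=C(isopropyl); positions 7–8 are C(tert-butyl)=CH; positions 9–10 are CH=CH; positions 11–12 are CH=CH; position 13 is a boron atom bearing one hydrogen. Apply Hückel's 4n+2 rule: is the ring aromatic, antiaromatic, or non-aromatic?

All ring atoms are sp² and supply a p orbital to the ring (every atom in a ring double bond is sp² and brings one electron to the p orbital; each sp² =N– keeps its lone pair in-plane and puts one electron into the π system; the boron has an empty p orbital); the conjugation is uninterrupted.
Counting π electrons: 6 × 2 = 12 from the double-bond units + 0 from the BH atom = 12.
With 12 = 4·3 π electrons, Hückel's rule classifies the planar ring as antiaromatic.

Antiaromatic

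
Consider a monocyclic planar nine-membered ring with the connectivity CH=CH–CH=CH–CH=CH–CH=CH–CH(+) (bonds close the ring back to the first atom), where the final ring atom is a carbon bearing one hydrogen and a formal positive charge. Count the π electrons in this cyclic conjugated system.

Check conjugation: each doubly-bonded ring atom is sp² with one p-orbital electron; the carbocation has an empty p orbital — every position has a p orbital, so the cyclic π system is continuous.
Tallying contributions gives 4 × 2 = 8 from the double-bond units + 0 from the CH(+) atom = 8.

8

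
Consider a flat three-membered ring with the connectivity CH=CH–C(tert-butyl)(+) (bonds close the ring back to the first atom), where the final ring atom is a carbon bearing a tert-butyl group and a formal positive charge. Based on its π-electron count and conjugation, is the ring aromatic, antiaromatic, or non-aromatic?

Aromatic

The p orbitals form a continuous loop: every atom in a ring double bond is sp² and brings one electron to the p orbital; the carbocation has an empty p orbital. The ring is fully conjugated.
π-electron count: 1 × 2 = 2 from the double-bond unit + 0 from the C(tert-butyl)(+) atom = 2.
2 = 4(0) + 2, which satisfies Hückel's 4n+2 rule.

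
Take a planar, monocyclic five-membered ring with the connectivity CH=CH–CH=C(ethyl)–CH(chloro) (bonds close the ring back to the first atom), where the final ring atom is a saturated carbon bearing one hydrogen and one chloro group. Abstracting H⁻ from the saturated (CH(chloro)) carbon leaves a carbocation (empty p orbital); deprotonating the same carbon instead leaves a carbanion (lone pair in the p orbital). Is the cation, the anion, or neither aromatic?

Once that carbon is sp², every ring atom has a p orbital and both ions are fully conjugated.
Cation: 2 × 2 + 0 = 4 π electrons → 4(1), antiaromatic.
Anion: 2 × 2 + 2 = 6 π electrons → 4(1)+2, aromatic.

The anion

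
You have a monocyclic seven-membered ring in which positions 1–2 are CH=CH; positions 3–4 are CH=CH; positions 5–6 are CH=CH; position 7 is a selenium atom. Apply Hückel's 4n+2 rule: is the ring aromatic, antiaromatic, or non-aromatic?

All ring atoms are sp² and supply a p orbital to the ring (the double-bond atoms are sp², each contributing one p electron; the selenium donates one lone pair from its p orbital); the conjugation is uninterrupted.
π-electron count: 3 × 2 = 6 from the double-bond units + 2 from the Se atom = 8.
8 is a 4n count (n = 2), so the planar conjugated ring is antiaromatic.

Antiaromatic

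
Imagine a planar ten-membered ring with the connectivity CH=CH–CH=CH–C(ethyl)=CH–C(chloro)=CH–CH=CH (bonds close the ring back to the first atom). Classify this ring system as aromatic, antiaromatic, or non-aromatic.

Aromatic

Every ring atom contributes a p orbital perpendicular to the ring (the double-bond atoms are sp², each contributing one p electron), so the π system is cyclic and fully conjugated.
Tallying contributions gives 5 × 2 = 10 from the 5 double-bond units.
Since 10 = 4·2 + 2, the ring meets the 4n+2 criterion.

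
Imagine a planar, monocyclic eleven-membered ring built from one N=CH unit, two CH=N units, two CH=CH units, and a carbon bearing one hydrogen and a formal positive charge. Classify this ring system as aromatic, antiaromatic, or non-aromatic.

Aromatic

All ring atoms are sp² and supply a p orbital to the ring (every atom in a ring double bond is sp² and brings one electron to the p orbital; each sp² =N– keeps its lone pair in-plane and puts one electron into the π system; the carbocation has an empty p orbital); the conjugation is uninterrupted.
Tallying contributions gives 5 × 2 = 10 from the double-bond units + 0 from the CH(+) atom = 10.
That gives a 4n+2 count (10, n = 2).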